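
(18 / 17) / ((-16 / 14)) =-63 / 68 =-0.93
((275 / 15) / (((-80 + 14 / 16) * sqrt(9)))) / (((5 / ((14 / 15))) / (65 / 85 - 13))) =256256 / 1452735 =0.18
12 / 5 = 2.40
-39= -39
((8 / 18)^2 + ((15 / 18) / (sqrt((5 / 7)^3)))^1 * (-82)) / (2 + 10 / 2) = 16 / 567 -41 * sqrt(35) / 15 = -16.14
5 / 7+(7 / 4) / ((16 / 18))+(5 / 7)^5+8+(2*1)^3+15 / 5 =11761657 / 537824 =21.87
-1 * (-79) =79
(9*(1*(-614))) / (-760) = 2763 / 380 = 7.27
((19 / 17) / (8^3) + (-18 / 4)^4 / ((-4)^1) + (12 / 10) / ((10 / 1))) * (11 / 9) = -245088943 / 1958400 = -125.15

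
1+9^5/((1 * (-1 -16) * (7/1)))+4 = -58454/119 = -491.21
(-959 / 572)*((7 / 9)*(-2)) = 6713 / 2574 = 2.61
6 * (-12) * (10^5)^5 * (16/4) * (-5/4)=3600000000000000000000000000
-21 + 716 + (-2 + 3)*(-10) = 685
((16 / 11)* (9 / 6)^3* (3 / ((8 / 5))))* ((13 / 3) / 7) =1755 / 308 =5.70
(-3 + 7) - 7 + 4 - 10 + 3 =-6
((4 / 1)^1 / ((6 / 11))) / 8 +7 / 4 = 8 / 3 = 2.67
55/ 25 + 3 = 26/ 5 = 5.20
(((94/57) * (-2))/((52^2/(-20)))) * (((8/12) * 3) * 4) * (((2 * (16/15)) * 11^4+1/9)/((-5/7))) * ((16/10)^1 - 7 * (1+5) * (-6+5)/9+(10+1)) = -958140433208/6502275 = -147354.65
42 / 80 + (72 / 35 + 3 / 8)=207 / 70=2.96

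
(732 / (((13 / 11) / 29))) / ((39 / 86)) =6693896 / 169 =39608.85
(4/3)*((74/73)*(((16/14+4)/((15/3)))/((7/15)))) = 2.98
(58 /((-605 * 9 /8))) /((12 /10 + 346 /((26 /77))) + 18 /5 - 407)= -3016 /22031559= -0.00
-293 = -293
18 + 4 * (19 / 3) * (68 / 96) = 647 / 18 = 35.94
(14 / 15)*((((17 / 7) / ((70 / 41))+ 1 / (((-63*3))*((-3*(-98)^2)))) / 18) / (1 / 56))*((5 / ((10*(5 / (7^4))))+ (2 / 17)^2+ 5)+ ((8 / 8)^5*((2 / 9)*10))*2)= 251393655961577 / 243889592625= 1030.77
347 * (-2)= -694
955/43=22.21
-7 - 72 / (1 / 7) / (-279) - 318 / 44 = -8471 / 682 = -12.42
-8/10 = -4/5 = -0.80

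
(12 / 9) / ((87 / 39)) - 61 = -5255 / 87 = -60.40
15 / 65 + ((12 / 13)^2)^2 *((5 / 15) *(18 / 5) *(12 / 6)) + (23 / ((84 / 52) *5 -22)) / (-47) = 2439860704 / 1214842135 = 2.01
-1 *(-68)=68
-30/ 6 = -5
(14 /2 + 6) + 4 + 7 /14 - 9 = 17 /2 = 8.50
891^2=793881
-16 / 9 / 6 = -8 / 27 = -0.30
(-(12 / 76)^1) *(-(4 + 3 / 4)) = 3 / 4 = 0.75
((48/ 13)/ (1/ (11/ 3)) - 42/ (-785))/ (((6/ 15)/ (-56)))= -3883768/ 2041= -1902.88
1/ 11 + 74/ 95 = 909/ 1045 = 0.87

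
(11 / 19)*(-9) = -99 / 19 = -5.21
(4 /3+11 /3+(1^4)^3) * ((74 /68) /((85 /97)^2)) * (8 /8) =1044399 /122825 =8.50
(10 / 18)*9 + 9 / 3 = 8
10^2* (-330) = -33000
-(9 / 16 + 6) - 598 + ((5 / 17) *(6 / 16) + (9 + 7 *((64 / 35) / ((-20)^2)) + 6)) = -20040287 / 34000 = -589.42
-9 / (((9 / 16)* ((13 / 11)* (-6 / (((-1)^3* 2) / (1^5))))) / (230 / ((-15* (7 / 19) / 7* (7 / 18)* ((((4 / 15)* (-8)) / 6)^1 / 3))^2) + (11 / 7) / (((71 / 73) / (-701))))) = -211341720623 / 271362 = -778818.41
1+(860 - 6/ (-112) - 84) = 43515/ 56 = 777.05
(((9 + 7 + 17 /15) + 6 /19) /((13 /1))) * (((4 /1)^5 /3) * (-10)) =-10184704 /2223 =-4581.51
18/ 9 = 2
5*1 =5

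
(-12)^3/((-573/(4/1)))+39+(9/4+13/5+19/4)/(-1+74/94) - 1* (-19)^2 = -1695398/4775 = -355.06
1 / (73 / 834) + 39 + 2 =3827 / 73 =52.42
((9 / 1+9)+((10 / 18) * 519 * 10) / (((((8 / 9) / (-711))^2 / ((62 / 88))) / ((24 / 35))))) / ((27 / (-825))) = -3049997824975 / 112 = -27232123437.28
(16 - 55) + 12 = -27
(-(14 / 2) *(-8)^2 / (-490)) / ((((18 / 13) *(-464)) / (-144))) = 208 / 1015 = 0.20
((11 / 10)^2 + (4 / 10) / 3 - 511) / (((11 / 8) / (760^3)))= -5369449077760 / 33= -162710578113.94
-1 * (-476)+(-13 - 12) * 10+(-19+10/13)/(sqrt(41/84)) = 226 - 474 * sqrt(861)/533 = 199.91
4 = 4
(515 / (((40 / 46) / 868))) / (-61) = -514073 / 61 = -8427.43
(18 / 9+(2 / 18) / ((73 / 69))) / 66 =461 / 14454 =0.03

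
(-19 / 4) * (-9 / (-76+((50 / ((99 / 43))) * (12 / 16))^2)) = 186219 / 824569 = 0.23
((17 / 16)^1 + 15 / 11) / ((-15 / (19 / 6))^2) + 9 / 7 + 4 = 53826229 / 9979200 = 5.39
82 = 82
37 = 37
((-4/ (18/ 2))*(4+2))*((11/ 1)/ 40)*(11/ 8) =-121/ 120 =-1.01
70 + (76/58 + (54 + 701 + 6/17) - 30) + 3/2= 786989/986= 798.16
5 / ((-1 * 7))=-5 / 7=-0.71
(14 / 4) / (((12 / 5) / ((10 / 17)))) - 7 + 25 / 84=-1391 / 238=-5.84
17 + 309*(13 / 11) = 4204 / 11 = 382.18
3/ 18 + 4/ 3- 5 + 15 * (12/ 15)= 17/ 2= 8.50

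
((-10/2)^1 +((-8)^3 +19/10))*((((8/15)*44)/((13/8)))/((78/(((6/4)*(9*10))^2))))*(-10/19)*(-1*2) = -5874612480/3211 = -1829527.40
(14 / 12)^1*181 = 1267 / 6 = 211.17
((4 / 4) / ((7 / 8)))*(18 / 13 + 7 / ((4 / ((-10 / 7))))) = -116 / 91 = -1.27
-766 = -766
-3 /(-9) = 1 /3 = 0.33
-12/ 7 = -1.71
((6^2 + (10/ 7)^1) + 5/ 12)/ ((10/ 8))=3179/ 105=30.28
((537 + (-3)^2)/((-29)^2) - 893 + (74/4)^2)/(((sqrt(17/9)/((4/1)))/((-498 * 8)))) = 22117642128 * sqrt(17)/14297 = 6378497.22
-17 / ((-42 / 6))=17 / 7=2.43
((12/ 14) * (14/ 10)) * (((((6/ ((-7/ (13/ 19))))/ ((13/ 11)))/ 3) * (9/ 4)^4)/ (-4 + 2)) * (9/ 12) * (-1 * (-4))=649539/ 85120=7.63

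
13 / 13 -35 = -34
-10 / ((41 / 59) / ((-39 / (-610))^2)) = -89739 / 1525610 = -0.06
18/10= 9/5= 1.80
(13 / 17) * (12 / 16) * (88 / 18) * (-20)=-2860 / 51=-56.08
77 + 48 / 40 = 391 / 5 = 78.20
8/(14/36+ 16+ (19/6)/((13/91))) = 72/347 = 0.21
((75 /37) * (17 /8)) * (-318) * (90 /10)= -1824525 /148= -12327.87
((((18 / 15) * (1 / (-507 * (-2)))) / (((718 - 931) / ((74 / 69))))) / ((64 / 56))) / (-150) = 259 / 7451379000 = 0.00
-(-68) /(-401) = -68 /401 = -0.17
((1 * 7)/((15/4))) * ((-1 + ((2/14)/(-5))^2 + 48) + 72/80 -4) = 81.95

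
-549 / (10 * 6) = -183 / 20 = -9.15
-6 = -6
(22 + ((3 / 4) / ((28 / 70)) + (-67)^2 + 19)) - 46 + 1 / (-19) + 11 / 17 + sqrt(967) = sqrt(967) + 11593037 / 2584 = 4517.57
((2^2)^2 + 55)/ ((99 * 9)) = 71/ 891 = 0.08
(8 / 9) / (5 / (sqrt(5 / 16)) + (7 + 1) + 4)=1 / 6 - sqrt(5) / 18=0.04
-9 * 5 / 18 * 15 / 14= -75 / 28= -2.68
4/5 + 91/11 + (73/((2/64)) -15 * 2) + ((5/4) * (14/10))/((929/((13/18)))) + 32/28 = 59646940819/25751880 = 2316.22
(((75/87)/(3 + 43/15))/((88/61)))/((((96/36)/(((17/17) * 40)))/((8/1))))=343125/28072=12.22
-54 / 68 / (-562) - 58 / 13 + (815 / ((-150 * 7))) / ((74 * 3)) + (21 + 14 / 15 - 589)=-827332562963 / 1447574310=-571.53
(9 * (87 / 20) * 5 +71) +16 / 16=1071 / 4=267.75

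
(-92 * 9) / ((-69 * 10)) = 6 / 5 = 1.20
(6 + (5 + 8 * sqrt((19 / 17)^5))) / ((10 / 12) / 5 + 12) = 17328 * sqrt(323) / 358649 + 66 / 73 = 1.77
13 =13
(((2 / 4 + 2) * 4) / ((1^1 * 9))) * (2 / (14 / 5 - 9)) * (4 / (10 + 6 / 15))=-500 / 3627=-0.14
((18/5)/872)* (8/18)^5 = 256/3575745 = 0.00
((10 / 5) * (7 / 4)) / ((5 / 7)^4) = 16807 / 1250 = 13.45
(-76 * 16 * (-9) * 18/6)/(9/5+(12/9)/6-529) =-738720/11857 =-62.30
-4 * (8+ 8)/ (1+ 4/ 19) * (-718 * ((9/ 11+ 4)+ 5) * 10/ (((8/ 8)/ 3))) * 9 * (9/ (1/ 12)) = 2749598576640/ 253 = 10867978563.79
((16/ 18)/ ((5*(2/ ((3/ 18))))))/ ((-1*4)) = -1/ 270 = -0.00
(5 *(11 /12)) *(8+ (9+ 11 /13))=3190 /39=81.79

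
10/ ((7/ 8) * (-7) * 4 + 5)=-20/ 39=-0.51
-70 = -70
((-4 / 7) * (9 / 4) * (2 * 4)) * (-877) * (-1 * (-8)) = 505152 / 7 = 72164.57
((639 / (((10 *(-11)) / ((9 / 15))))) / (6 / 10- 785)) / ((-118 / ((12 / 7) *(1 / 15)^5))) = -71 / 835202156250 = -0.00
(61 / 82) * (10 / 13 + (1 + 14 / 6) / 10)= 2623 / 3198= 0.82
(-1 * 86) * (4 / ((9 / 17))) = -5848 / 9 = -649.78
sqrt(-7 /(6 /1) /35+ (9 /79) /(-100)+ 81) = 9.00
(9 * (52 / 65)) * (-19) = -684 / 5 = -136.80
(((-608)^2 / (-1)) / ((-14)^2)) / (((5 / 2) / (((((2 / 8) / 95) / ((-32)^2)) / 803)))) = -0.00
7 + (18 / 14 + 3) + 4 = 107 / 7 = 15.29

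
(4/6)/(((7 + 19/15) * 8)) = 5/496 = 0.01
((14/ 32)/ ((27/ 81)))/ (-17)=-21/ 272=-0.08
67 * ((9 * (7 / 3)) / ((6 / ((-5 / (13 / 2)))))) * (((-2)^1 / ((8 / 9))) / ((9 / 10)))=11725 / 26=450.96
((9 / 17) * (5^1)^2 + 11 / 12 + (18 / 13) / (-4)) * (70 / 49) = 183065 / 9282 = 19.72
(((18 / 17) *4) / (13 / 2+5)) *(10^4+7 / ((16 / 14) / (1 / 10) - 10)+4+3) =313416 / 85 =3687.25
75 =75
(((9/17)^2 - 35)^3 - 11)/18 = -2325.79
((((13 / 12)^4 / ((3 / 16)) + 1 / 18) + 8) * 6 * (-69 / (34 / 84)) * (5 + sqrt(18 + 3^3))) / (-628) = 48204205 / 384336 + 9640841 * sqrt(5) / 128112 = 293.69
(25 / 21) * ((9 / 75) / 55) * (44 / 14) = 2 / 245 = 0.01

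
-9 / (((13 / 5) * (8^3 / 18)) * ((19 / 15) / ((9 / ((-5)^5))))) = 2187 / 7904000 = 0.00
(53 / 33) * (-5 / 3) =-265 / 99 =-2.68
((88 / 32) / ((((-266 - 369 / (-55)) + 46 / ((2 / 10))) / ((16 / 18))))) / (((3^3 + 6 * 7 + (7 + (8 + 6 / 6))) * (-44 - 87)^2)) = -242 / 4229894763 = -0.00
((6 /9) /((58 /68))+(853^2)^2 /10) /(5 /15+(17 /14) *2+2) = 322413647845289 /29000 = 11117711994.67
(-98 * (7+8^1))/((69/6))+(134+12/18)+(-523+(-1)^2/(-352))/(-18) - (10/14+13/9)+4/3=11925227/340032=35.07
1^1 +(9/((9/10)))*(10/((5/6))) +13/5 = 618/5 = 123.60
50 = 50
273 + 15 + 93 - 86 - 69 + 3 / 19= 4297 / 19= 226.16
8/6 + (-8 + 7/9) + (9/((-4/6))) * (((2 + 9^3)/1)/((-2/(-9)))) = -1598909/36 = -44414.14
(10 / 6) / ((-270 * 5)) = -1 / 810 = -0.00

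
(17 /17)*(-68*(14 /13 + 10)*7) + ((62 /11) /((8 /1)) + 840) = -2535053 /572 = -4431.91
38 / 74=19 / 37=0.51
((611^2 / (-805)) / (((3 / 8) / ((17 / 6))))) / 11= -25385828 / 79695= -318.54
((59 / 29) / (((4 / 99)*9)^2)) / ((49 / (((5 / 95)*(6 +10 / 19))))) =221309 / 2051924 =0.11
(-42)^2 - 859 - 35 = 870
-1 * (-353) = 353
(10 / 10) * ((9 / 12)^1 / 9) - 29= -347 / 12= -28.92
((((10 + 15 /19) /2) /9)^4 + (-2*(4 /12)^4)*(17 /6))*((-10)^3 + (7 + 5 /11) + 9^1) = -8752822011619 /150486350256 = -58.16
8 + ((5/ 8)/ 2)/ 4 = 517/ 64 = 8.08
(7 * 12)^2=7056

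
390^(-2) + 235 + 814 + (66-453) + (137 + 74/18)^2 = 28164221809/1368900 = 20574.35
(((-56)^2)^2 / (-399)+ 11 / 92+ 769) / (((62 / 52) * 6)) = -1627861469 / 487692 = -3337.89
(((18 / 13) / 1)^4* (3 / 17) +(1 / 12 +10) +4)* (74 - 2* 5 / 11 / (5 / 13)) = 16909473133 / 16022721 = 1055.34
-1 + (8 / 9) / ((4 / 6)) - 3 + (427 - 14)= 1231 / 3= 410.33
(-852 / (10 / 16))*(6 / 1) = -8179.20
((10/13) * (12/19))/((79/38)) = 240/1027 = 0.23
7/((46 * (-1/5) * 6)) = -35/276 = -0.13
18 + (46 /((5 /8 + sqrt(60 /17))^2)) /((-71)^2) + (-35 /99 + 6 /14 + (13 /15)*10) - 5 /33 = 216691583423807 /8148193684785 - 1601536*sqrt(255) /11757855245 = 26.59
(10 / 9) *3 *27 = 90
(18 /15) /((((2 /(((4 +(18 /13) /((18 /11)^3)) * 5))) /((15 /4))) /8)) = 90895 /234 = 388.44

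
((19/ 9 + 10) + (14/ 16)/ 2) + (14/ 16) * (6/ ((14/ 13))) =2509/ 144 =17.42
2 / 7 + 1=1.29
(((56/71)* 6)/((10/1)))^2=28224/126025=0.22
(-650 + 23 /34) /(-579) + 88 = 584815 /6562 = 89.12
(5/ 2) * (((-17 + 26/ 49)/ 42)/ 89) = -1345/ 122108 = -0.01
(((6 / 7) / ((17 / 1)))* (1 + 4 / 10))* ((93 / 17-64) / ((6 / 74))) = -14726 / 289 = -50.96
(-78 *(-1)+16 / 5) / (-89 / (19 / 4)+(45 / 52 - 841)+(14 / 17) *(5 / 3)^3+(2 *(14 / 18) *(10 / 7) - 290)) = -184117752 / 2591336275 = -0.07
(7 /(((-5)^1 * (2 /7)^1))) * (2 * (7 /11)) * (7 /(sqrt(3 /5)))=-2401 * sqrt(15) /165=-56.36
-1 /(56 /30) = -15 /28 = -0.54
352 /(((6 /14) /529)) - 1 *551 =1301803 /3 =433934.33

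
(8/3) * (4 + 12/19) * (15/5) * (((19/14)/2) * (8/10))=704/35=20.11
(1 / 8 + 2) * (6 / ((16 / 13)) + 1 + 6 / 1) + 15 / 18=5005 / 192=26.07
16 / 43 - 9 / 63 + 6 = 1875 / 301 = 6.23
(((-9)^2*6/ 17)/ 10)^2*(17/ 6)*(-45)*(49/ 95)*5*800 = -694416240/ 323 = -2149895.48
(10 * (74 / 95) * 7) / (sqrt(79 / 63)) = 3108 * sqrt(553) / 1501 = 48.69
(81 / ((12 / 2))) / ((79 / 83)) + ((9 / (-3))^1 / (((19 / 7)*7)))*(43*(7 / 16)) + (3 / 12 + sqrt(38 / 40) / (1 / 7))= 7*sqrt(95) / 10 + 275299 / 24016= 18.29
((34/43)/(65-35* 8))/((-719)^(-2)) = -17576674/9245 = -1901.21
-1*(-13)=13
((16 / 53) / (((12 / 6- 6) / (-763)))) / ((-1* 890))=-1526 / 23585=-0.06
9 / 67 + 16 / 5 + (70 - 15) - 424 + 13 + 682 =329.33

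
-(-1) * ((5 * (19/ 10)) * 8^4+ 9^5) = 97961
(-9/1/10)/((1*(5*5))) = -9/250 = -0.04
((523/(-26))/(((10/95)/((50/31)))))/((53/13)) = -248425/3286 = -75.60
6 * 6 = 36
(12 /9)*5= 20 /3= 6.67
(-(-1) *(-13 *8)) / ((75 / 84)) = -2912 / 25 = -116.48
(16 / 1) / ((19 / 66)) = 1056 / 19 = 55.58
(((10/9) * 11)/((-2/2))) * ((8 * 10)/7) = -8800/63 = -139.68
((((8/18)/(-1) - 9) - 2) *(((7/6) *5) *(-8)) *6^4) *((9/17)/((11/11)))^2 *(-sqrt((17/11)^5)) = -56064960 *sqrt(187)/1331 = -576015.63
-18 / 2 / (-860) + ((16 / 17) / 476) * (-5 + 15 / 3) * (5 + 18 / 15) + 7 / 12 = 0.59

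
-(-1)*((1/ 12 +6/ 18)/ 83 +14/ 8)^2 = 190969/ 62001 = 3.08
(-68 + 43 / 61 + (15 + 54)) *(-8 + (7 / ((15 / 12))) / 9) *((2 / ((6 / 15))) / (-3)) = 34528 / 1647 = 20.96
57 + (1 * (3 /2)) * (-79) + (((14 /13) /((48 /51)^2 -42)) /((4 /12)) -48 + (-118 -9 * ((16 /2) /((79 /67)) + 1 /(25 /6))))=-88715028731 /305070350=-290.80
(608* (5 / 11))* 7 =21280 / 11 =1934.55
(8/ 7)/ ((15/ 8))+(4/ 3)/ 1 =68/ 35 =1.94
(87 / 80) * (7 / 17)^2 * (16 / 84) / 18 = 203 / 104040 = 0.00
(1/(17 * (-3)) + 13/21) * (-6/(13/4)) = -1712/1547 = -1.11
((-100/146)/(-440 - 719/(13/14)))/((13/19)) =475/576189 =0.00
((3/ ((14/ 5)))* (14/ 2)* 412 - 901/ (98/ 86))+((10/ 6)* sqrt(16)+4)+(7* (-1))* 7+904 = 465254/ 147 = 3164.99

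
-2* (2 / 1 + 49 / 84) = -31 / 6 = -5.17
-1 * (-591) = 591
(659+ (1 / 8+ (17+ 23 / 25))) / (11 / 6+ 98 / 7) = 42.76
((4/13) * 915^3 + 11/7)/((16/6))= 64349113929/728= 88391640.01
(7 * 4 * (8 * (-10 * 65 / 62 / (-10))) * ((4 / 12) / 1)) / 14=520 / 93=5.59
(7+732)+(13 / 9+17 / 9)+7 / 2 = 4475 / 6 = 745.83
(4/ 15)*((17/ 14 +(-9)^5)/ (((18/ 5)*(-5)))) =874.78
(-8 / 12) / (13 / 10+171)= -20 / 5169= -0.00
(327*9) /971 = 2943 /971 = 3.03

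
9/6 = 3/2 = 1.50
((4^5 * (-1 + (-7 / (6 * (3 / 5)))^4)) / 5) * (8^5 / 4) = 731722022912 / 32805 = 22305198.08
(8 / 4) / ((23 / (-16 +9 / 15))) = -154 / 115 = -1.34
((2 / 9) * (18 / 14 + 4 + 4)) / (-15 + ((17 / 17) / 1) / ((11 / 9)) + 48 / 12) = -715 / 3528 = -0.20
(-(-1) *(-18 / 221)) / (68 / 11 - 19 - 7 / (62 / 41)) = 12276 / 2629679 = 0.00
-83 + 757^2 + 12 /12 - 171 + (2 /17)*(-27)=572792.82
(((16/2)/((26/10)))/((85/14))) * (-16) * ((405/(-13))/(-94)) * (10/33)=-1209600/1485341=-0.81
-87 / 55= -1.58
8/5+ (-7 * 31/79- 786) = -310923/395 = -787.15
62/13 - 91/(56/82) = -6681/52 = -128.48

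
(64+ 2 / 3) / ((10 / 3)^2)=291 / 50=5.82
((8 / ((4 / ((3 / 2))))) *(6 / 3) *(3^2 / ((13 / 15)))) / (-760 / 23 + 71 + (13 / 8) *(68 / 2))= 14904 / 22295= 0.67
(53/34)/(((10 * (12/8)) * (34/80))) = 212/867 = 0.24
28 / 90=14 / 45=0.31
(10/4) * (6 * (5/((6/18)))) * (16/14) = 1800/7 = 257.14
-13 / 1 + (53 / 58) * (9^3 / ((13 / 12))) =226921 / 377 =601.91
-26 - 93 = -119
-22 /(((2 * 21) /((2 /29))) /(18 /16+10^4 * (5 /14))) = -2200693 /17052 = -129.06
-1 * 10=-10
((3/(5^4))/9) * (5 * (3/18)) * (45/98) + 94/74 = 230337/181300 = 1.27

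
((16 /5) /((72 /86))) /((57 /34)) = 5848 /2565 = 2.28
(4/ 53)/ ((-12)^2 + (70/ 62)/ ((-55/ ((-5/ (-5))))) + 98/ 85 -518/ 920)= 0.00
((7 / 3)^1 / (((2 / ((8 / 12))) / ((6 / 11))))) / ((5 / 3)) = 14 / 55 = 0.25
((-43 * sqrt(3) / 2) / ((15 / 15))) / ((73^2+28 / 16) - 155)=-0.01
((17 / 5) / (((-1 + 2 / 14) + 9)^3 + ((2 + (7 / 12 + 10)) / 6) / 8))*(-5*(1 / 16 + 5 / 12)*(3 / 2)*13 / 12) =-5230407 / 213445922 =-0.02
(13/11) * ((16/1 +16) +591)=8099/11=736.27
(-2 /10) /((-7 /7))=1 /5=0.20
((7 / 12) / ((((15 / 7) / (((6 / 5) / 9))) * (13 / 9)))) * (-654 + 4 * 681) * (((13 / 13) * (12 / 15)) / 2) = 6762 / 325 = 20.81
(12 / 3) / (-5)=-4 / 5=-0.80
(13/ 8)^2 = 169/ 64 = 2.64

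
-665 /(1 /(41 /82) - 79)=95 /11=8.64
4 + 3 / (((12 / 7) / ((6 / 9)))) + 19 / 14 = 137 / 21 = 6.52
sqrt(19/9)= 1.45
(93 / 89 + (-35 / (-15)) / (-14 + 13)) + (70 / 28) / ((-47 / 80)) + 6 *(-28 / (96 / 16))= -420940 / 12549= -33.54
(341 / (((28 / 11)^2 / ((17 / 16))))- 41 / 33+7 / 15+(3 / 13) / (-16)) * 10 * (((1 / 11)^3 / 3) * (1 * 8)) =1.10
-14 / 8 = -7 / 4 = -1.75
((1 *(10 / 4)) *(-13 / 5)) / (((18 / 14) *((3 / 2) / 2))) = -182 / 27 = -6.74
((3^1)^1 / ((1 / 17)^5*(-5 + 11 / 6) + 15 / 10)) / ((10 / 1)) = 12778713 / 63893470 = 0.20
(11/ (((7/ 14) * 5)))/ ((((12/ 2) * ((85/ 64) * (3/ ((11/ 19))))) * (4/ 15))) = 1936/ 4845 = 0.40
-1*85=-85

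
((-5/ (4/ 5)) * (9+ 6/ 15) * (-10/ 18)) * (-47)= -55225/ 36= -1534.03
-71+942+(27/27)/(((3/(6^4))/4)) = 2599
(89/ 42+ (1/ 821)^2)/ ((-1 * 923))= -59989691/ 26129873406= -0.00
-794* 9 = -7146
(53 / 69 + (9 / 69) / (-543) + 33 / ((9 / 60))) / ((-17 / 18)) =-16543020 / 70771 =-233.75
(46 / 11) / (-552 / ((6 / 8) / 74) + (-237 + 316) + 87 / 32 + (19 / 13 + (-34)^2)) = -832 / 10589425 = -0.00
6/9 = 2/3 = 0.67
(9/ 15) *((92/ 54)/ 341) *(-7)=-322/ 15345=-0.02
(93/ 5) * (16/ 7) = 1488/ 35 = 42.51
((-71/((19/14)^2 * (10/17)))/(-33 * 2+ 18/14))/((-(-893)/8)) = 6624016/730174845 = 0.01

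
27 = 27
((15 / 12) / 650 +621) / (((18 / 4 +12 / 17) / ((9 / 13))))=16468971 / 199420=82.58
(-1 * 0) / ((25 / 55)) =0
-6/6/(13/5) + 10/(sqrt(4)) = 4.62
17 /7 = 2.43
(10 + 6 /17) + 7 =295 /17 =17.35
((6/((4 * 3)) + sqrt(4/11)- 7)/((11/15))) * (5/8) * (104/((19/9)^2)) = -1026675/7942 + 157950 * sqrt(11)/43681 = -117.28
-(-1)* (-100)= -100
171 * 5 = 855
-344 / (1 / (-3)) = 1032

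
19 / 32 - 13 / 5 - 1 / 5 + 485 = 77247 / 160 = 482.79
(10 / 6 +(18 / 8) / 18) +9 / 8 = 2.92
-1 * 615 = -615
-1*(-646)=646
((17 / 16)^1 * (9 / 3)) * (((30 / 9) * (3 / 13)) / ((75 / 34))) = 289 / 260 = 1.11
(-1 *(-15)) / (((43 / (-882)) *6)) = -2205 / 43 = -51.28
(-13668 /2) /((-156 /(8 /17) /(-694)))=-185992 /13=-14307.08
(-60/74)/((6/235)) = -1175/37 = -31.76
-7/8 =-0.88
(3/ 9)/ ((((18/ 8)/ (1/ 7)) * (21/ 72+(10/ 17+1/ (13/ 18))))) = 7072/ 756693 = 0.01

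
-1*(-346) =346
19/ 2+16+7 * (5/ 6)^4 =37423/ 1296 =28.88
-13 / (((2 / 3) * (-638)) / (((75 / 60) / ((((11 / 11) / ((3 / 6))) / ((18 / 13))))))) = 135 / 5104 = 0.03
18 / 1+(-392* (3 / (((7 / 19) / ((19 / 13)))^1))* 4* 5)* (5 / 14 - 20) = 1832787.23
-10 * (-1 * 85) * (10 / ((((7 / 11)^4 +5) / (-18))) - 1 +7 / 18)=-3419019175 / 113409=-30147.69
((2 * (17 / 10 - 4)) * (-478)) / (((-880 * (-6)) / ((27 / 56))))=0.20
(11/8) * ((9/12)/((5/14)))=2.89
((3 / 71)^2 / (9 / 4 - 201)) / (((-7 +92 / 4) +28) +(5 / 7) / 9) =-756 / 3709697105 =-0.00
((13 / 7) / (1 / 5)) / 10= 0.93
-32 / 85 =-0.38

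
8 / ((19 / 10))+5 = 175 / 19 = 9.21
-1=-1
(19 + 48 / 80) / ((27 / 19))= 1862 / 135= 13.79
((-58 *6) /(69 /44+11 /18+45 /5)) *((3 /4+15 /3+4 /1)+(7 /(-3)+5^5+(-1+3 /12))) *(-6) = 2589412320 /4427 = 584913.56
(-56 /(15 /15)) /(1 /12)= -672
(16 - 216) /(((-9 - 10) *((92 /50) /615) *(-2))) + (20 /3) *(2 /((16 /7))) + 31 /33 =-16847387 /9614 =-1752.38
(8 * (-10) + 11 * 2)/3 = -58/3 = -19.33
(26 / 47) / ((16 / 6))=39 / 188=0.21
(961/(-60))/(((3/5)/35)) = -33635/36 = -934.31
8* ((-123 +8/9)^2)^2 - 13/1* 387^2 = 11657491797491/6561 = 1776785824.95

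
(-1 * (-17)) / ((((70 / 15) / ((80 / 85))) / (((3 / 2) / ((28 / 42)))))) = 54 / 7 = 7.71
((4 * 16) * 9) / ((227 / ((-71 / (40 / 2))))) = -10224 / 1135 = -9.01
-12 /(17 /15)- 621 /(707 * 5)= -646857 /60095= -10.76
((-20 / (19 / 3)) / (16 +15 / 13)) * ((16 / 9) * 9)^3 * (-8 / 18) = 4259840 / 12711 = 335.13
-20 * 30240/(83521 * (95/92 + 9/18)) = -18547200/3925487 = -4.72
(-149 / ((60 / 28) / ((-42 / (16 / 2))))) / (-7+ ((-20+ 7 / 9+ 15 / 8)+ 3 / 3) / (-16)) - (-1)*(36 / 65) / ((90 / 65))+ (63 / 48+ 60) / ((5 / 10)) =17069423 / 275480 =61.96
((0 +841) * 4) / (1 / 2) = 6728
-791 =-791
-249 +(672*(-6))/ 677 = -254.96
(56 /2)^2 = 784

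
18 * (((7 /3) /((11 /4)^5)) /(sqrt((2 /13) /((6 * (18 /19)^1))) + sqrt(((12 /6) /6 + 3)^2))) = 100638720 /1253137831-129024 * sqrt(1482) /1253137831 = 0.08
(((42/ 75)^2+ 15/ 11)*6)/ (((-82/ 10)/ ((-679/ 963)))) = 15659098/ 18096375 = 0.87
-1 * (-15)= 15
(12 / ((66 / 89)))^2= 31684 / 121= 261.85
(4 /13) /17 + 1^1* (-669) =-147845 /221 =-668.98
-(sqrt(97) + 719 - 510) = -209 - sqrt(97) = -218.85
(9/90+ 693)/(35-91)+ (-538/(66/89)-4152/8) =-23226803/18480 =-1256.86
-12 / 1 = -12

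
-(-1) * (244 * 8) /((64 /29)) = 1769 /2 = 884.50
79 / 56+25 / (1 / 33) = 826.41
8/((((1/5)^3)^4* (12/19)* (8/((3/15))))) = 927734375/12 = 77311197.92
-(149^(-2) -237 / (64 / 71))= 262.92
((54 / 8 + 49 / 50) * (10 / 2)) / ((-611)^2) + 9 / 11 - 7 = -507708057 / 82130620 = -6.18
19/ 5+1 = 24/ 5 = 4.80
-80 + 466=386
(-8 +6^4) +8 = 1296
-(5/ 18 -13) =229/ 18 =12.72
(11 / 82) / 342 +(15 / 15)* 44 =1233947 / 28044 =44.00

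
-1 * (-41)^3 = 68921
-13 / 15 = -0.87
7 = 7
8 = 8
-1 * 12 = -12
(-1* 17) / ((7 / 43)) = -731 / 7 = -104.43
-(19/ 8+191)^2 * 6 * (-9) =64616643/ 32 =2019270.09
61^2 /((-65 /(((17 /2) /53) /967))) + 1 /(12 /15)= 16530061 /13325260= 1.24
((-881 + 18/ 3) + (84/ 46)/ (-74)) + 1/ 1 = -743795/ 851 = -874.02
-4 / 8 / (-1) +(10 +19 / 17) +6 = 599 / 34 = 17.62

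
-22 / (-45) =22 / 45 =0.49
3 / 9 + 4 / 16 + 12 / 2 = 79 / 12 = 6.58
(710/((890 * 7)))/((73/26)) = 1846/45479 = 0.04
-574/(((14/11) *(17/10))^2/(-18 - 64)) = 20340100/2023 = 10054.42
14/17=0.82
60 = 60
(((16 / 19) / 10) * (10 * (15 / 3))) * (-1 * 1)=-80 / 19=-4.21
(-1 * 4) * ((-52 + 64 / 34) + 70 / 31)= 100888 / 527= 191.44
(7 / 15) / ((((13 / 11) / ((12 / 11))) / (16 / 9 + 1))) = 140 / 117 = 1.20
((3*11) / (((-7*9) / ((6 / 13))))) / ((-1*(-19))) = -22 / 1729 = -0.01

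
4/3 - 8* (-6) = 148/3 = 49.33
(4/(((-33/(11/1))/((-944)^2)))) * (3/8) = -445568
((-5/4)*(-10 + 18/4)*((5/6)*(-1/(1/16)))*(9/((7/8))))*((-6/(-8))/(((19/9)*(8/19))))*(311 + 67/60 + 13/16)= -15932565/64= -248946.33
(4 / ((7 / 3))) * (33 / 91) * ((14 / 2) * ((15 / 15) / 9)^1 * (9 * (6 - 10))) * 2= -3168 / 91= -34.81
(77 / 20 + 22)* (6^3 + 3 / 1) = 113223 / 20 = 5661.15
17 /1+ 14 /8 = 75 /4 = 18.75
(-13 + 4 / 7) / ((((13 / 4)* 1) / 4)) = -15.30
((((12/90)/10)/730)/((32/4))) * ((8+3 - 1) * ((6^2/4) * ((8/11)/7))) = 3/140525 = 0.00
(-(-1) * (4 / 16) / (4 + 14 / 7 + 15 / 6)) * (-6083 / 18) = -6083 / 612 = -9.94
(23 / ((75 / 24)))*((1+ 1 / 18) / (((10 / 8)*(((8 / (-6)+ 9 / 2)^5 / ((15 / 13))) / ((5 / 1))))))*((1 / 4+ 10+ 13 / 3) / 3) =927360 / 1694173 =0.55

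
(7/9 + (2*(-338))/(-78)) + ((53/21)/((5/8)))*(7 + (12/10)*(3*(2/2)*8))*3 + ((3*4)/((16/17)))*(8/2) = 778264/1575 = 494.14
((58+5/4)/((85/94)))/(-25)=-11139/4250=-2.62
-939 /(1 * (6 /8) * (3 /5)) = -6260 /3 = -2086.67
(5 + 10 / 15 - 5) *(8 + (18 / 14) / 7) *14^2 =3208 / 3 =1069.33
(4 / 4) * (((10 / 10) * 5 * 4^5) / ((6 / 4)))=10240 / 3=3413.33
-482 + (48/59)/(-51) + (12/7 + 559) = 552541/7021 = 78.70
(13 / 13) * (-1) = -1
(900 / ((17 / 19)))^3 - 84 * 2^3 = 5000207698464 / 4913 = 1017750396.59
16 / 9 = 1.78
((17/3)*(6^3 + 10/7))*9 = 77622/7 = 11088.86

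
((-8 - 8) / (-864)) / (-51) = -1 / 2754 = -0.00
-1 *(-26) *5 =130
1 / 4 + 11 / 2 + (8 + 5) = 75 / 4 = 18.75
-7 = -7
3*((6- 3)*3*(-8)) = -216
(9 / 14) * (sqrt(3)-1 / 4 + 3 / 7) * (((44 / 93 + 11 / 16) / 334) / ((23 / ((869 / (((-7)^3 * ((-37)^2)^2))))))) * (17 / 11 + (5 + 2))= -19237053 * sqrt(3) / 17145692699482592-96185265 / 480079395585512576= -0.00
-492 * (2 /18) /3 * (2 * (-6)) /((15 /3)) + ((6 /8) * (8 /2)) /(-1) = 611 /15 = 40.73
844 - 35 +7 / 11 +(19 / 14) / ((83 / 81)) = 10365701 / 12782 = 810.96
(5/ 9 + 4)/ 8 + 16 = 1193/ 72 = 16.57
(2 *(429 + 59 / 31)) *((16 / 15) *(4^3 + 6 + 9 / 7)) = 213300544 / 3255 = 65530.12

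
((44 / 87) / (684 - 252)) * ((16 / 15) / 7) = 44 / 246645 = 0.00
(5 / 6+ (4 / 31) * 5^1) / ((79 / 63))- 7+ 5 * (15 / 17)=-117337 / 83266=-1.41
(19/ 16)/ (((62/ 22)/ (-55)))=-23.18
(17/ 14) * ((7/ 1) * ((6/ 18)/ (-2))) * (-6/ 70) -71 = -9923/ 140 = -70.88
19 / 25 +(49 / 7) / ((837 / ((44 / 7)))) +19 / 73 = 1638794 / 1527525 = 1.07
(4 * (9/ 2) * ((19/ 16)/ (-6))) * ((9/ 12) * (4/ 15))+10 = 743/ 80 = 9.29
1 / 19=0.05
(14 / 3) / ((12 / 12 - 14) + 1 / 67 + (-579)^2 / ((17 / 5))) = 15946 / 336872835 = 0.00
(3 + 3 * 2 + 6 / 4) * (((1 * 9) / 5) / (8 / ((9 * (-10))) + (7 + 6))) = 243 / 166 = 1.46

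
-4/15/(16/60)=-1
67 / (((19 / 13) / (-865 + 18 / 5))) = -3751397 / 95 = -39488.39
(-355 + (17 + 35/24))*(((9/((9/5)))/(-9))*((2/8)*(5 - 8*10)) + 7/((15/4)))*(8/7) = -5952749/1260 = -4724.40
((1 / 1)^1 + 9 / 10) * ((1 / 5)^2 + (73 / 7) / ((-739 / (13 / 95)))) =46771 / 646625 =0.07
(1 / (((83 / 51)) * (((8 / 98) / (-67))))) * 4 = -167433 / 83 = -2017.27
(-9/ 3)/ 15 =-1/ 5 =-0.20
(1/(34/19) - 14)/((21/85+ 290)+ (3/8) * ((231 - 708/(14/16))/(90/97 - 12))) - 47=-24837575821/527971723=-47.04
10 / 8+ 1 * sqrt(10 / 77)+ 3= sqrt(770) / 77+ 17 / 4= 4.61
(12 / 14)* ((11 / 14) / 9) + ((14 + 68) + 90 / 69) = 83.38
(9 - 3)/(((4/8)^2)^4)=1536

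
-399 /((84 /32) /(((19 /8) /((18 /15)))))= -1805 /6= -300.83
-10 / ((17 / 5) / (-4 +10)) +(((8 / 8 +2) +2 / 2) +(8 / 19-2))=-4918 / 323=-15.23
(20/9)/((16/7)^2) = 245/576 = 0.43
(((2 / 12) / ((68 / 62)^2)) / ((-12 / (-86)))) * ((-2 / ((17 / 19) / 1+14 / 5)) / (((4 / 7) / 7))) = -192358565 / 29214432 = -6.58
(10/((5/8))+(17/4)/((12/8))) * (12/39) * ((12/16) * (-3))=-339/26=-13.04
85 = 85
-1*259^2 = -67081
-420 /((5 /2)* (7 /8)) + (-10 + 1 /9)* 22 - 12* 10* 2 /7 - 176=-39050 /63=-619.84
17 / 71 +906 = 906.24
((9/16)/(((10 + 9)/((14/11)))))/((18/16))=7/209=0.03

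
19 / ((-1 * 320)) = -19 / 320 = -0.06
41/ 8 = 5.12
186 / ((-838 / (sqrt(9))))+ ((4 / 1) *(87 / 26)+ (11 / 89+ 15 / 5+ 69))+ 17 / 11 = 460672675 / 5332613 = 86.39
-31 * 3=-93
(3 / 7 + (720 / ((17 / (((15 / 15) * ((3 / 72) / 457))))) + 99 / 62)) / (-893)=-6841971 / 3010969178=-0.00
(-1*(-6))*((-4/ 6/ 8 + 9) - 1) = 95/ 2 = 47.50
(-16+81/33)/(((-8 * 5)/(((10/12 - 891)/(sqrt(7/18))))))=-113687 * sqrt(14)/880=-483.38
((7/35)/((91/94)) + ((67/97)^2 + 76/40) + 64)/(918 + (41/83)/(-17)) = 804414208433/11090236532830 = 0.07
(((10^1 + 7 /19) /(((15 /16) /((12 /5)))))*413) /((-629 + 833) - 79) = 5207104 /59375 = 87.70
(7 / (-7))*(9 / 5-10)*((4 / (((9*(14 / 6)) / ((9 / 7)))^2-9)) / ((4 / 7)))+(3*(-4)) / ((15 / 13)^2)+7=-12463 / 6960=-1.79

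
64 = 64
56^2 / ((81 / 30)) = 31360 / 27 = 1161.48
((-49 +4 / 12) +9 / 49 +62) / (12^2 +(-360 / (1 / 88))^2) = 1987 / 147532513968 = 0.00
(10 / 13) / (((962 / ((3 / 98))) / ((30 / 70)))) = 45 / 4289558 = 0.00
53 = 53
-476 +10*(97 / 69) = -31874 / 69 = -461.94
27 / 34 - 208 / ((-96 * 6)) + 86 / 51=1739 / 612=2.84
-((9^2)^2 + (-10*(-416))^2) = -17312161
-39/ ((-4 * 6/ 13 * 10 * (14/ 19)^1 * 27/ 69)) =73853/ 10080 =7.33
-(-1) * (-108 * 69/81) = -92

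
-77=-77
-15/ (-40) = 0.38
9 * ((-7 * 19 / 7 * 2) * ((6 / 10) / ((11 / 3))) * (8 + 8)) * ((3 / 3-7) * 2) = 590976 / 55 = 10745.02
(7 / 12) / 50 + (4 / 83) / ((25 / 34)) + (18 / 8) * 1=23179 / 9960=2.33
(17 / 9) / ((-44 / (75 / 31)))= -0.10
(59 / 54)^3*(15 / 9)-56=-25427057 / 472392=-53.83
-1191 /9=-397 /3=-132.33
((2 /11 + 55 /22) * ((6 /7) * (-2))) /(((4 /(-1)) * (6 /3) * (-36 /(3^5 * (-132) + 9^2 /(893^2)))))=71864736597 /140351024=512.04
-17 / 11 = -1.55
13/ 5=2.60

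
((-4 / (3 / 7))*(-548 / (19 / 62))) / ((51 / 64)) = 60884992 / 2907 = 20944.27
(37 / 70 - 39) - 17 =-3883 / 70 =-55.47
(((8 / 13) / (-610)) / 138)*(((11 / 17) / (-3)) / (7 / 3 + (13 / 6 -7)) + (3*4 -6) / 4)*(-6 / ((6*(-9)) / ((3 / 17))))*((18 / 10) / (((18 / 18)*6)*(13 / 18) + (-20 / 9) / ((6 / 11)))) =-7281 / 4612187125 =-0.00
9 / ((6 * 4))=3 / 8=0.38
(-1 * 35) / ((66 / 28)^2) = -6860 / 1089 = -6.30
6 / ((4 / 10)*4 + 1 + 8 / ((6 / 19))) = 90 / 419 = 0.21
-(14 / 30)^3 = -0.10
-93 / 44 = -2.11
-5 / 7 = -0.71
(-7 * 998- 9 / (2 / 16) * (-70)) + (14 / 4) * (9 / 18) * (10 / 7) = -3887 / 2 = -1943.50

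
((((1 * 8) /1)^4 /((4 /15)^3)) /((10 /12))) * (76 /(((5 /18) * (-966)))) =-11819520 /161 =-73413.17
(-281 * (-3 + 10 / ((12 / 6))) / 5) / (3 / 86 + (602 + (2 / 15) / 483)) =-70033068 / 375110047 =-0.19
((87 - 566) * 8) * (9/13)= -34488/13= -2652.92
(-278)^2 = 77284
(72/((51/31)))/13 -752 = -165448/221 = -748.63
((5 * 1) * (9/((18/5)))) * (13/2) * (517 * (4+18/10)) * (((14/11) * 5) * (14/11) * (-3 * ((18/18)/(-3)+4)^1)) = -21705775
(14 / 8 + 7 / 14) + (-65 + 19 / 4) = -58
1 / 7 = 0.14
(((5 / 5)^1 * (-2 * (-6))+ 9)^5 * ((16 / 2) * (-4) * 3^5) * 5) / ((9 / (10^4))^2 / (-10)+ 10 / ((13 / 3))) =-688089336480000000000 / 9999999649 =-68808936063.19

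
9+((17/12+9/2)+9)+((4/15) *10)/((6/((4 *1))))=925/36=25.69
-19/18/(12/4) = -19/54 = -0.35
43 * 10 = 430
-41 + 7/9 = -362/9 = -40.22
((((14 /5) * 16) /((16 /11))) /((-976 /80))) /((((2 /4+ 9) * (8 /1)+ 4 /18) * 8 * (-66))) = 3 /47824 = 0.00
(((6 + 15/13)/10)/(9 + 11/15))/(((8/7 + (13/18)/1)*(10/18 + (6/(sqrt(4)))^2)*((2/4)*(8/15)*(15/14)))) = 1107351/76717160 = 0.01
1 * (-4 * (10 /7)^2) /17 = -400 /833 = -0.48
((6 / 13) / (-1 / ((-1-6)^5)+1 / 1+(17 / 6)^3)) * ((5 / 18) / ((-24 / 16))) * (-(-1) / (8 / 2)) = -1008420 / 1120643147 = -0.00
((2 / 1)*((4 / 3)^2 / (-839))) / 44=-8 / 83061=-0.00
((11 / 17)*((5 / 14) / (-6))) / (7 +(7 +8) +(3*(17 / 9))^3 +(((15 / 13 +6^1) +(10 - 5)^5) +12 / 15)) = -32175 / 2787593564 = -0.00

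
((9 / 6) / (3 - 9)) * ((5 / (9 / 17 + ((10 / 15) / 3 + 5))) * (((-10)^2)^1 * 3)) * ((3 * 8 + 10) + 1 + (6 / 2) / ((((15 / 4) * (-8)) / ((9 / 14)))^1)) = -11224845 / 4928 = -2277.77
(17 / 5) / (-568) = -17 / 2840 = -0.01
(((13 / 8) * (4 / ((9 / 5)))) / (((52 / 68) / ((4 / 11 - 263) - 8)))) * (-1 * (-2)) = -2556.01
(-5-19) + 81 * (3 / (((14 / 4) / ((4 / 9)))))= 48 / 7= 6.86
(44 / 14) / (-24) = -11 / 84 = -0.13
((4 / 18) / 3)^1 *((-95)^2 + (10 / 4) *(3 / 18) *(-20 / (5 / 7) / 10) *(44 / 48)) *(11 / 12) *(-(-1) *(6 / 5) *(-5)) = -3676.42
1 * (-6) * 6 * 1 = -36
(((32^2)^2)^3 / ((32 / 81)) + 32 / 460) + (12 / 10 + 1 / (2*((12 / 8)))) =1006824732694948086313 / 345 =2918332558536081409.60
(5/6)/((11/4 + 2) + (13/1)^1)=10/213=0.05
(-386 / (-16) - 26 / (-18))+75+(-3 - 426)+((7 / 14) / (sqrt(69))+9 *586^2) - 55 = sqrt(69) / 138+222493001 / 72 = 3090180.63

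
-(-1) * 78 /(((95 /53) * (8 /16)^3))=348.13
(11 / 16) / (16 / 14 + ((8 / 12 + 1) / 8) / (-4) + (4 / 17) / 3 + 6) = 0.10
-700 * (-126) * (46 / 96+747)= 131855325 / 2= 65927662.50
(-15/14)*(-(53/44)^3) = 2233155/1192576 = 1.87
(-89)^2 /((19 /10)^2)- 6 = 789934 /361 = 2188.18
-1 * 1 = -1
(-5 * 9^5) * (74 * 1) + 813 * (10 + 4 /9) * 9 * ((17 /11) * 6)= -232534386 /11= -21139489.64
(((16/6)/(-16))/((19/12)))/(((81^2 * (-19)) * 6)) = 1/7105563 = 0.00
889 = 889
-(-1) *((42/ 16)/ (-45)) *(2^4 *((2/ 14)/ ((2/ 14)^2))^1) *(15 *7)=-686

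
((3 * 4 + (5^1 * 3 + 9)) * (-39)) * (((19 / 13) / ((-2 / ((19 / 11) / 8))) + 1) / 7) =-52029 / 308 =-168.93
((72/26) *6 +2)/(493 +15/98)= 23716/628277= 0.04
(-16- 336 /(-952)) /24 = -133 /204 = -0.65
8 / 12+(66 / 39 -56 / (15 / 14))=-3244 / 65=-49.91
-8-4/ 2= -10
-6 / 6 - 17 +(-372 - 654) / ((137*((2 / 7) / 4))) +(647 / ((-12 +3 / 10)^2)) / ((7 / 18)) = -161461210 / 1458639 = -110.69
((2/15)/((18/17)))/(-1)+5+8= 1738/135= 12.87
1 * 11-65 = -54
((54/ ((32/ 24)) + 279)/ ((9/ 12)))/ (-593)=-426/ 593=-0.72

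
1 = 1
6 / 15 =2 / 5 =0.40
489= 489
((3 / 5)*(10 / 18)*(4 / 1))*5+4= 32 / 3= 10.67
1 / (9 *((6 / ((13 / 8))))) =0.03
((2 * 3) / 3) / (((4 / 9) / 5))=45 / 2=22.50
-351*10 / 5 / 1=-702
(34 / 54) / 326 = 17 / 8802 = 0.00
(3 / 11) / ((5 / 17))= 51 / 55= 0.93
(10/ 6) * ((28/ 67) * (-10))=-1400/ 201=-6.97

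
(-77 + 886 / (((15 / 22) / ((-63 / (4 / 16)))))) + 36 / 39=-21290209 / 65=-327541.68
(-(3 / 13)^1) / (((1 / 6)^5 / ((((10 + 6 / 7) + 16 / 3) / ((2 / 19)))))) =-276005.27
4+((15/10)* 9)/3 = 17/2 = 8.50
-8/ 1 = -8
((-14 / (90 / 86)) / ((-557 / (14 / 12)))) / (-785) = -0.00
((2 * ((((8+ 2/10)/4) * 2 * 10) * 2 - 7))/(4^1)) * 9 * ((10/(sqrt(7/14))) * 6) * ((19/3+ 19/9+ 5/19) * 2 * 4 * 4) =107208000 * sqrt(2)/19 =7979737.24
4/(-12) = -1/3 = -0.33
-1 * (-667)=667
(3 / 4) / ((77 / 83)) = 249 / 308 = 0.81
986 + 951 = 1937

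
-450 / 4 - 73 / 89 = -20171 / 178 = -113.32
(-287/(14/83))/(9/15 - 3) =17015/24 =708.96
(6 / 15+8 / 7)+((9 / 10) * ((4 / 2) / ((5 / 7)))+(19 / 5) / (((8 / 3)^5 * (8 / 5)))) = 187192359 / 45875200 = 4.08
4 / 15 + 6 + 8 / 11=1154 / 165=6.99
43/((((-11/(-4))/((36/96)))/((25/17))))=3225/374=8.62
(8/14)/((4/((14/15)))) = 2/15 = 0.13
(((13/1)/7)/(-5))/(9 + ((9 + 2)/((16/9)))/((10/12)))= -104/4599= -0.02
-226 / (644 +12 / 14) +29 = 64662 / 2257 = 28.65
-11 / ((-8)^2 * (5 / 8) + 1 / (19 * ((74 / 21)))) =-15466 / 56261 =-0.27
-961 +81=-880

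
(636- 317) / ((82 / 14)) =2233 / 41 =54.46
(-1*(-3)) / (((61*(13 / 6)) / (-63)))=-1134 / 793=-1.43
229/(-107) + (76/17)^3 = 45845355/525691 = 87.21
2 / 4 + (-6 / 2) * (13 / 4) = -37 / 4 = -9.25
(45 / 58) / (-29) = -45 / 1682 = -0.03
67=67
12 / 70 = 6 / 35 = 0.17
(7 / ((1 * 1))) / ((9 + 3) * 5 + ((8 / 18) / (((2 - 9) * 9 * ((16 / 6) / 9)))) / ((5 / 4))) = 735 / 6298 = 0.12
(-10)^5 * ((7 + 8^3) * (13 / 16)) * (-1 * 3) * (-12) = -1518075000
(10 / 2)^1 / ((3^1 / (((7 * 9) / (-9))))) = -35 / 3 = -11.67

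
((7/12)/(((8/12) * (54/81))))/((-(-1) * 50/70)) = 147/80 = 1.84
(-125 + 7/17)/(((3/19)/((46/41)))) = -617044/697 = -885.29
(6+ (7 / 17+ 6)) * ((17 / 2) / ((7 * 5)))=211 / 70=3.01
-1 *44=-44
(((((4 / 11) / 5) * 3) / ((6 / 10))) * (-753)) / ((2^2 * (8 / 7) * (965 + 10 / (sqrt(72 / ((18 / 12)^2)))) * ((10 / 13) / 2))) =-13224939 / 81947525 + 68523 * sqrt(2) / 327790100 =-0.16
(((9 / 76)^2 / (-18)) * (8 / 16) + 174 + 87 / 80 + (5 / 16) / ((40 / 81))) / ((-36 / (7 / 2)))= -94729439 / 5544960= -17.08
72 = 72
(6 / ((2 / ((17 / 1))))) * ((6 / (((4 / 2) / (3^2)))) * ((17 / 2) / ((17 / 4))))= 2754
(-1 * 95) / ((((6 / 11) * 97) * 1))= -1045 / 582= -1.80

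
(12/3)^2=16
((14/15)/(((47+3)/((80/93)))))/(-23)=-112/160425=-0.00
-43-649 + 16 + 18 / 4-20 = -691.50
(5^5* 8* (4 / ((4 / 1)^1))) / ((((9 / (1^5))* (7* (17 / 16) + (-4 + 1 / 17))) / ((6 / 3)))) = 13600000 / 8559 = 1588.97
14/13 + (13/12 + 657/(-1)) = -654.84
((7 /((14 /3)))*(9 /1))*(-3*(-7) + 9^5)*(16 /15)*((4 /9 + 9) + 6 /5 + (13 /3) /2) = 54486168 /5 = 10897233.60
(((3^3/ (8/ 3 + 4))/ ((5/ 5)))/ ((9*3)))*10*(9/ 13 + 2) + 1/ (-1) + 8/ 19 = 1709/ 494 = 3.46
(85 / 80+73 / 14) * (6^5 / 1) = 341658 / 7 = 48808.29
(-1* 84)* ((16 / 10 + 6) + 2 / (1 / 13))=-14112 / 5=-2822.40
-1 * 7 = -7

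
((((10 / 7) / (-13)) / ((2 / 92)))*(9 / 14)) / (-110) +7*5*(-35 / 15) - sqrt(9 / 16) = -6927439 / 84084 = -82.39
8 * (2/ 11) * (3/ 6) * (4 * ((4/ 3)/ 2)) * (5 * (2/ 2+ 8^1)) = 960/ 11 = 87.27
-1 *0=0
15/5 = 3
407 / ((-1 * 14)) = -407 / 14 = -29.07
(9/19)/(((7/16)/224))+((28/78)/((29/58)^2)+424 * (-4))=-1075960/741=-1452.04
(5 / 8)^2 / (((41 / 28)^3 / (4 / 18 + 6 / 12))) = 111475 / 1240578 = 0.09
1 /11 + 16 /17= 193 /187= 1.03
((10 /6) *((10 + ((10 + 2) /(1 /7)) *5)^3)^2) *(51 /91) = 537315859165000000 /91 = 5904569880934065.93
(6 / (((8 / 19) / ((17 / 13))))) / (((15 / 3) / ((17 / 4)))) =16473 / 1040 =15.84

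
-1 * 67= -67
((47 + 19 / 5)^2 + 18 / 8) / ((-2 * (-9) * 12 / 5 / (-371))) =-95825219 / 4320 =-22181.76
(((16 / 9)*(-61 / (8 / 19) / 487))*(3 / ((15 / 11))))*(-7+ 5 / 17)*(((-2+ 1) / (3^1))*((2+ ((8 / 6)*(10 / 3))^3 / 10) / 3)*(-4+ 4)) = 0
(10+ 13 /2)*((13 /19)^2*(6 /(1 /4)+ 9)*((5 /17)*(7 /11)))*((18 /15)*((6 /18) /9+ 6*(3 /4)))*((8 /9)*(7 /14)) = 6376370 /55233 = 115.44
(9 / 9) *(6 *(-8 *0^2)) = 0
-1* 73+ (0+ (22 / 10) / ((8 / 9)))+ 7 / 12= -8393 / 120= -69.94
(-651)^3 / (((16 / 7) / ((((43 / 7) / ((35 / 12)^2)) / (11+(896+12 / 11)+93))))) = -23969034243 / 275300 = -87065.14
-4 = -4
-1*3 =-3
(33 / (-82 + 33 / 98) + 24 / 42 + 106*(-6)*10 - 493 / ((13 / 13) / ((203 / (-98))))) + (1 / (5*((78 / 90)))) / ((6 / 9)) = -3887719532 / 728273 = -5338.27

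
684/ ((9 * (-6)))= -38/ 3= -12.67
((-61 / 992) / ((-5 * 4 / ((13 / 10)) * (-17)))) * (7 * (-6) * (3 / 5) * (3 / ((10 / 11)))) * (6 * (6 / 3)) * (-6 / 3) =-4945941 / 10540000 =-0.47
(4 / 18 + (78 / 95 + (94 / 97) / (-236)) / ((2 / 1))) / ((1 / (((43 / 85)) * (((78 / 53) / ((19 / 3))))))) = 6900512333 / 93073435150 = 0.07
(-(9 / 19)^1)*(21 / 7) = -27 / 19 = -1.42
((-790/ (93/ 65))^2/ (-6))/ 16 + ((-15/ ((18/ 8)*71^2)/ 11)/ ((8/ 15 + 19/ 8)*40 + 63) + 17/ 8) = -4913170908887777/ 1548134916372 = -3173.61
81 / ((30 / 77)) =2079 / 10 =207.90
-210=-210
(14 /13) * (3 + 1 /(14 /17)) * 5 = 295 /13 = 22.69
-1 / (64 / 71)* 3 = -213 / 64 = -3.33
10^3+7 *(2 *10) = 1140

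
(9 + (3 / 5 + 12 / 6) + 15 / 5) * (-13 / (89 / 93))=-88257 / 445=-198.33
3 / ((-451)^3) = -3 / 91733851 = -0.00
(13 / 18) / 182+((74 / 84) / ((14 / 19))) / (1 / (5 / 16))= 10657 / 28224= 0.38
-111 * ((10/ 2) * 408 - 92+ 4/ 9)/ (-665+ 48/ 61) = 325.61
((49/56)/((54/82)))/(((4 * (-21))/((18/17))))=-0.02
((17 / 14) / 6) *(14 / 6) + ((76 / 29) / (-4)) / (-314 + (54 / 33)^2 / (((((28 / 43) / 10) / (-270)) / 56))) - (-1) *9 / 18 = 38199969337 / 39291354468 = 0.97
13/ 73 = 0.18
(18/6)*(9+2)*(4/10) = 66/5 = 13.20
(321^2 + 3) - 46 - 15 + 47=103030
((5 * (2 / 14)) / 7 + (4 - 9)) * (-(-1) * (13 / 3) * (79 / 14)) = -41080 / 343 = -119.77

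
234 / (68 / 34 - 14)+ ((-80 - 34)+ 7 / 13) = -3457 / 26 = -132.96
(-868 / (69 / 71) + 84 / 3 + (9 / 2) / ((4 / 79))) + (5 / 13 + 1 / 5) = -27832109 / 35880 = -775.70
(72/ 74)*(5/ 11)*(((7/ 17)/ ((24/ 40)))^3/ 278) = 428750/ 833829447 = 0.00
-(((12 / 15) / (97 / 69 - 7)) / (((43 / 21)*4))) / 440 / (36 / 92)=3703 / 36515600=0.00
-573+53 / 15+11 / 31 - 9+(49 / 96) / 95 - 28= -171358417 / 282720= -606.11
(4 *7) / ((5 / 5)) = 28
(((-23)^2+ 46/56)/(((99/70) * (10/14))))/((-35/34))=-16813/33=-509.48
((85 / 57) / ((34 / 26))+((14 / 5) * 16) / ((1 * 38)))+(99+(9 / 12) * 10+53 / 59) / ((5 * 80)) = 6962201 / 2690400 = 2.59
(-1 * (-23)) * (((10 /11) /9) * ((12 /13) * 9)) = 19.30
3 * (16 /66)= 8 /11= 0.73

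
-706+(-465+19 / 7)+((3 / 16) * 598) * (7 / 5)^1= -283167 / 280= -1011.31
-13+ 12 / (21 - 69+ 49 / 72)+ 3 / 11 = -486484 / 37477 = -12.98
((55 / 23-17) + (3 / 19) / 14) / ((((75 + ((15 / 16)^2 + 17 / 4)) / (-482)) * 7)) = 5509884672 / 439244869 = 12.54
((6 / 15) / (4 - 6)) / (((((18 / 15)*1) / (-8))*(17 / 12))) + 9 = 169 / 17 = 9.94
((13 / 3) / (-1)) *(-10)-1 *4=118 / 3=39.33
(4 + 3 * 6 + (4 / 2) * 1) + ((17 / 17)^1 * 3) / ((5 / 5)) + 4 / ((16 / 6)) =57 / 2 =28.50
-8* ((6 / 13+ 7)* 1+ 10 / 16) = -841 / 13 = -64.69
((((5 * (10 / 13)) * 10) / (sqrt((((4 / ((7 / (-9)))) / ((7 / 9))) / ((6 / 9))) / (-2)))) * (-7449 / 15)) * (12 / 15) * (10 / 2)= -534800 * sqrt(3) / 27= -34307.44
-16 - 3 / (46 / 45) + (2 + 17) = 3 / 46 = 0.07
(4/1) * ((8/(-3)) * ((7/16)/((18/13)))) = -91/27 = -3.37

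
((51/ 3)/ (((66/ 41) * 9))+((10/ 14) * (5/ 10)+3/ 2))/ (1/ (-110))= -63005/ 189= -333.36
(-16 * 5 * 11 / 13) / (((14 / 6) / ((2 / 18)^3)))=-880 / 22113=-0.04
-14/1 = -14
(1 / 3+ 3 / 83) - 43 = -10615 / 249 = -42.63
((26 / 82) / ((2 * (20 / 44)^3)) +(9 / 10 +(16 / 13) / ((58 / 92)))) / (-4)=-2193132 / 1932125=-1.14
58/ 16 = 29/ 8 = 3.62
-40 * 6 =-240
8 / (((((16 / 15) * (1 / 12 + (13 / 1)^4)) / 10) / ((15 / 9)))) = 1500 / 342733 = 0.00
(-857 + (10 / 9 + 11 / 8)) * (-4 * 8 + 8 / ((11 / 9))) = 2153375 / 99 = 21751.26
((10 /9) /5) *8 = 16 /9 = 1.78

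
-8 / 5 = -1.60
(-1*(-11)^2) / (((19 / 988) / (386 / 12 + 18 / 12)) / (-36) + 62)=-7625904 / 3907487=-1.95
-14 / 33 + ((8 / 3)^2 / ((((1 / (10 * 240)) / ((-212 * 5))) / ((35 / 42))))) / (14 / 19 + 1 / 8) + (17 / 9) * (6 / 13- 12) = -2949144226076 / 168597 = -17492269.89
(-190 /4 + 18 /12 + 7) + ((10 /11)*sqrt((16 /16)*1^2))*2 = -409 /11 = -37.18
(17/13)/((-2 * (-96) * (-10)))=-17/24960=-0.00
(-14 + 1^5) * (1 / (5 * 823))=-13 / 4115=-0.00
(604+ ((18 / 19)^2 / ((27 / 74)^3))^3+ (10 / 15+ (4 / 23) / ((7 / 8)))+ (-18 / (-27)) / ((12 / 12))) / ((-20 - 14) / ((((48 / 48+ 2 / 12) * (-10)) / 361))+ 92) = 6.04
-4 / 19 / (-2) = 2 / 19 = 0.11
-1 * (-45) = 45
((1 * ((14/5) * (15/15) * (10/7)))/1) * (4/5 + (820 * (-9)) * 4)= -590384/5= -118076.80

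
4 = 4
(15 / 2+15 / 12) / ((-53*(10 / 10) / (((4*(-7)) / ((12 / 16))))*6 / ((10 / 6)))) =2450 / 1431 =1.71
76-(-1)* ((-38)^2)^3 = 3010936460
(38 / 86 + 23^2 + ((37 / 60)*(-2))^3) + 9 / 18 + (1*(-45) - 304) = 179.07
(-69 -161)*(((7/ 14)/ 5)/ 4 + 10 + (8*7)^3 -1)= -161575023/ 4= -40393755.75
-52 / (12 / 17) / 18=-221 / 54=-4.09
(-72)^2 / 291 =1728 / 97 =17.81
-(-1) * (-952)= -952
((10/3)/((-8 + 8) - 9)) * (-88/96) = 55/162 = 0.34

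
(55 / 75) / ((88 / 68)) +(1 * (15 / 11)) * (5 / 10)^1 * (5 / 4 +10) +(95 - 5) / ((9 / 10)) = 142873 / 1320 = 108.24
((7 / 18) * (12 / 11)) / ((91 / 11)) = 2 / 39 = 0.05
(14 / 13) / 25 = 14 / 325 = 0.04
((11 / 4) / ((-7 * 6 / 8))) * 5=-55 / 21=-2.62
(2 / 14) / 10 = 1 / 70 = 0.01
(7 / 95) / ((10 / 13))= 91 / 950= 0.10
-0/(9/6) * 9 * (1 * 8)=0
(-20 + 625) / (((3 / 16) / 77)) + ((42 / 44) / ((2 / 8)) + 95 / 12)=10932463 / 44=248465.07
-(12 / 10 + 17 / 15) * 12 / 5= -28 / 5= -5.60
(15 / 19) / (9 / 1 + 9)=0.04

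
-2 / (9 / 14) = -28 / 9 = -3.11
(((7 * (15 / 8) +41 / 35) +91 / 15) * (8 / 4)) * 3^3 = 30789 / 28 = 1099.61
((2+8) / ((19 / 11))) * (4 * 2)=880 / 19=46.32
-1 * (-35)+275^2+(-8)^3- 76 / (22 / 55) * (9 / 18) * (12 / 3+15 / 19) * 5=72873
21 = 21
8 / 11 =0.73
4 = 4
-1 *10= -10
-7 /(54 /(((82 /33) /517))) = -287 /460647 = -0.00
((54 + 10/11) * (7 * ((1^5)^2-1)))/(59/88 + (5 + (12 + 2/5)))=0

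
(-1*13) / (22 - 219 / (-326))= -4238 / 7391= -0.57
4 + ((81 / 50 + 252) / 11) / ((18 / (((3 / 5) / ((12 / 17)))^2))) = 2167201 / 440000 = 4.93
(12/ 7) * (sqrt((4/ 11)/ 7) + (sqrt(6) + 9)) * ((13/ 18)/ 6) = 26 * sqrt(77)/ 4851 + 13 * sqrt(6)/ 63 + 13/ 7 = 2.41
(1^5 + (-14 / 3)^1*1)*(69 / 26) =-9.73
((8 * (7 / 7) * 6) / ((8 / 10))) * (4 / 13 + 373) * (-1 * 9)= -2620620 / 13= -201586.15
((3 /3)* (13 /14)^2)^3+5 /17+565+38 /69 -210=3148535350573 /8832145728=356.49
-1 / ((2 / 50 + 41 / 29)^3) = -381078125 / 1170905464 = -0.33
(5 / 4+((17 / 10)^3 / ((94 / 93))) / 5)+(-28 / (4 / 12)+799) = 717.22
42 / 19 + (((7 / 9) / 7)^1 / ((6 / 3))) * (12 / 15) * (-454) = -15362 / 855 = -17.97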